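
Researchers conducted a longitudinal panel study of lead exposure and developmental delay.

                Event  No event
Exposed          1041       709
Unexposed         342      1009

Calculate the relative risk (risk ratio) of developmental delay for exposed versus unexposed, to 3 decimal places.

Cells: a = 1041, b = 709, c = 342, d = 1009.
Risk in exposed = 1041/1750 = 0.59486; risk in unexposed = 342/1351 = 0.25315.
RR = 0.59486 / 0.25315 = 2.34986
The risk among the exposed is 2.35 times that among the unexposed.

2.350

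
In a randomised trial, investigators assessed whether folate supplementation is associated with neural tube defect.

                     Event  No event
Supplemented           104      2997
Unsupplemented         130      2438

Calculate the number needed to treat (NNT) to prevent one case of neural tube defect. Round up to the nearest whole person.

Risk in treated group = 104/3101 = 0.03354; risk in control = 130/2568 = 0.05062.
Absolute risk reduction = 0.05062 − 0.03354 = 0.01709
NNT = 1 / ARR = 1 / 0.01709 = 58.529 → round up → 59

59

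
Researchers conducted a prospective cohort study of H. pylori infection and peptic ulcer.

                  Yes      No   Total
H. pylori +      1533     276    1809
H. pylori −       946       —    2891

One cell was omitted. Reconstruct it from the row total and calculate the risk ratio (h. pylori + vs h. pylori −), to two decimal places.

2.59

The missing cell is in the unexposed row: 2891 − 946 = 1945.
So a = 1533, b = 276, c = 946, d = 1945.
RR = [a/(a+b)] / [c/(c+d)] = (1533/1809) / (946/2891) = 0.84743/0.32722 = 2.58977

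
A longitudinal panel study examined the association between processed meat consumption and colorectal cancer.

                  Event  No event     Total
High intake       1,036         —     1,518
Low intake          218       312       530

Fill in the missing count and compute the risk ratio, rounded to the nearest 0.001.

1.659

The missing cell is in the exposed row: 1518 − 1036 = 482.
So a = 1036, b = 482, c = 218, d = 312.
RR = [a/(a+b)] / [c/(c+d)] = (1036/1518) / (218/530) = 0.68248/0.41132 = 1.65923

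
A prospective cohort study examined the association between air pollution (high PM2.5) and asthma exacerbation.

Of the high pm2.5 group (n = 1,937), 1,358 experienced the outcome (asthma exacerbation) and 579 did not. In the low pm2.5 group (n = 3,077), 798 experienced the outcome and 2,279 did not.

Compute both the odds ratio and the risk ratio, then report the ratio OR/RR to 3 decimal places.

From the description: a = 1358, b = 579, c = 798, d = 2279.
OR = (1358·2279)/(579·798) = 3094882/462042 = 6.69827
Risk in exposed = 1358/1937 = 0.70108; risk in unexposed = 798/3077 = 0.25934; RR = 2.70330
OR/RR = 6.69827 / 2.70330 = 2.47781
The outcome is not rare, so the OR lies further from 1 than the RR.

2.478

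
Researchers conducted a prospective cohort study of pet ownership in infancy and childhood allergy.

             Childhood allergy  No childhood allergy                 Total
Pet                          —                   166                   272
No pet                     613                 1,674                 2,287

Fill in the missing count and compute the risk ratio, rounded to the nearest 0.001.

The missing cell is in the exposed row: 272 − 166 = 106.
So a = 106, b = 166, c = 613, d = 1674.
RR = [a/(a+b)] / [c/(c+d)] = (106/272) / (613/2287) = 0.38971/0.26804 = 1.45393

1.454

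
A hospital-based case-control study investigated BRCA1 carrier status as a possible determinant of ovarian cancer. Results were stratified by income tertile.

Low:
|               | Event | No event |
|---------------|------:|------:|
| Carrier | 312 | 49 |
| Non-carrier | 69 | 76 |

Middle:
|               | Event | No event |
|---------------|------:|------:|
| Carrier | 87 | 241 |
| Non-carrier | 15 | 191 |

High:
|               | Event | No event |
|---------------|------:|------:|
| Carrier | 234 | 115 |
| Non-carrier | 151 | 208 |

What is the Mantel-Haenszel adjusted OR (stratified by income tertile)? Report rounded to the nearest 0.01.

OR_MH = Σ(aᵢdᵢ/nᵢ) / Σ(bᵢcᵢ/nᵢ), where nᵢ is the stratum total.
Stratum 1 (Low): n = 506; a·d/n = 312·76/506 = 46.8617; b·c/n = 49·69/506 = 6.6818
Stratum 2 (Middle): n = 534; a·d/n = 87·191/534 = 31.1180; b·c/n = 241·15/534 = 6.7697
Stratum 3 (High): n = 708; a·d/n = 234·208/708 = 68.7458; b·c/n = 115·151/708 = 24.5268
OR_MH = (46.8617 + 31.1180 + 68.7458) / (6.6818 + 6.7697 + 24.5268) = 146.7254 / 37.9783 = 3.86340

3.86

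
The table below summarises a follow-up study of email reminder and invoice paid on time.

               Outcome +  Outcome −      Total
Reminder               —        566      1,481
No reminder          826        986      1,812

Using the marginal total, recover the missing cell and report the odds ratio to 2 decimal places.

The missing cell is in the exposed row: 1481 − 566 = 915.
So a = 915, b = 566, c = 826, d = 986.
OR = (a·d)/(b·c) = (915 × 986) / (566 × 826) = 902190 / 467516 = 1.92975

1.93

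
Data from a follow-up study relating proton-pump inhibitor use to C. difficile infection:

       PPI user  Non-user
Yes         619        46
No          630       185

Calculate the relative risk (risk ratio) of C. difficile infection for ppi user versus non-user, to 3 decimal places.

Reading the table with exposure as columns: a = 619 (PPI user, case), b = 630 (PPI user, non-case), c = 46 (Non-user, case), d = 185.
Risk in exposed = 619/1249 = 0.49560; risk in unexposed = 46/231 = 0.19913.
RR = 0.49560 / 0.19913 = 2.48876
The risk among the exposed is 2.49 times that among the unexposed.

2.489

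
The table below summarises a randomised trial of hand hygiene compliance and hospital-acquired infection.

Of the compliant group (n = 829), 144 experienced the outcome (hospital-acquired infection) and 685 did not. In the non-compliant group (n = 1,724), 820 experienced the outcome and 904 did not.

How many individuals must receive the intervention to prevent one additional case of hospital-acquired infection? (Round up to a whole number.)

4

Risk in treated group = 144/829 = 0.17370; risk in control = 820/1724 = 0.47564.
Absolute risk reduction = 0.47564 − 0.17370 = 0.30193
NNT = 1 / ARR = 1 / 0.30193 = 3.312 → round up → 4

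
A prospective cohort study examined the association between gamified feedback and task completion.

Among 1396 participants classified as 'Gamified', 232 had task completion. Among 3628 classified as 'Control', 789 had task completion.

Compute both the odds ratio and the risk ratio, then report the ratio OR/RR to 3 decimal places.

From the description: a = 232, b = 1164, c = 789, d = 2839.
OR = (232·2839)/(1164·789) = 658648/918396 = 0.71717
Risk in exposed = 232/1396 = 0.16619; risk in unexposed = 789/3628 = 0.21748; RR = 0.76418
OR/RR = 0.71717 / 0.76418 = 0.93849
The outcome is not rare, so the OR lies further from 1 than the RR.

0.938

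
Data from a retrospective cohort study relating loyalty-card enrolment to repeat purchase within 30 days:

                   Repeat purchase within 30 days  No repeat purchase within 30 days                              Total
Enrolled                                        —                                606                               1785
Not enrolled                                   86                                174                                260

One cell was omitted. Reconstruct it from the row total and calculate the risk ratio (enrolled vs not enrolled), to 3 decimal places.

1.997

The missing cell is in the exposed row: 1785 − 606 = 1179.
So a = 1179, b = 606, c = 86, d = 174.
RR = [a/(a+b)] / [c/(c+d)] = (1179/1785) / (86/260) = 0.66050/0.33077 = 1.99687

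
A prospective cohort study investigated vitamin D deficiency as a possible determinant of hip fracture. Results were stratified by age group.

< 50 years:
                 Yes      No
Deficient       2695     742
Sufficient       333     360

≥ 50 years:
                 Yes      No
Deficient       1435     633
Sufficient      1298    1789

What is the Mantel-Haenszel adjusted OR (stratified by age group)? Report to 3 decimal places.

OR_MH = Σ(aᵢdᵢ/nᵢ) / Σ(bᵢcᵢ/nᵢ), where nᵢ is the stratum total.
Stratum 1 (< 50 years): n = 4130; a·d/n = 2695·360/4130 = 234.9153; b·c/n = 742·333/4130 = 59.8271
Stratum 2 (≥ 50 years): n = 5155; a·d/n = 1435·1789/5155 = 498.0048; b·c/n = 633·1298/5155 = 159.3858
OR_MH = (234.9153 + 498.0048) / (59.8271 + 159.3858) = 732.9201 / 219.2130 = 3.34342

3.343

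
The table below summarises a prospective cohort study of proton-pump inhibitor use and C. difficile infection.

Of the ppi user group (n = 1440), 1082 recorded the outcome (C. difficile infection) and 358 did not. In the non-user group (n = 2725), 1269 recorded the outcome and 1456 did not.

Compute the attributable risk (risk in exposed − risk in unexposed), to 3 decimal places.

From the description: a = 1082, b = 358, c = 1269, d = 1456.
Risk in exposed = 1082/1440 = 0.751389; risk in unexposed = 1269/2725 = 0.465688.
Risk difference = 0.751389 − 0.465688 = 0.285701

0.286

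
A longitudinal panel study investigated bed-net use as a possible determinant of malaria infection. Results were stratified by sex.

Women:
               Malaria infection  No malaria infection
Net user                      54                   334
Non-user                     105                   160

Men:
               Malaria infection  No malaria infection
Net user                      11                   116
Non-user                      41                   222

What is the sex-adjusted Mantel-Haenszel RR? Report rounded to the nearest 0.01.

0.39

RR_MH = Σ(aᵢ·n₀ᵢ/nᵢ) / Σ(cᵢ·n₁ᵢ/nᵢ), with n₁ᵢ = aᵢ+bᵢ (exposed), n₀ᵢ = cᵢ+dᵢ (unexposed), nᵢ = n₁ᵢ+n₀ᵢ.
Stratum 1 (Women): n₁ = 388, n₀ = 265, n = 653; a·n₀/n = 54·265/653 = 21.9142; c·n₁/n = 105·388/653 = 62.3890
Stratum 2 (Men): n₁ = 127, n₀ = 263, n = 390; a·n₀/n = 11·263/390 = 7.4179; c·n₁/n = 41·127/390 = 13.3513
RR_MH = (21.9142 + 7.4179) / (62.3890 + 13.3513) = 29.3322 / 75.7403 = 0.38727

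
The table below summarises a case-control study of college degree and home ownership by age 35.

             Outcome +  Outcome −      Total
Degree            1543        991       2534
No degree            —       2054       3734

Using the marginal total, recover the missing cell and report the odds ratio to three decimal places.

The missing cell is in the unexposed row: 3734 − 2054 = 1680.
So a = 1543, b = 991, c = 1680, d = 2054.
OR = (a·d)/(b·c) = (1543 × 2054) / (991 × 1680) = 3169322 / 1664880 = 1.90363

1.904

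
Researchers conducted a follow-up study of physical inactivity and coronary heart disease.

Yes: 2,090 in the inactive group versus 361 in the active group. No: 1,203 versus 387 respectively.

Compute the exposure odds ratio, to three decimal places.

1.862

From the description: a = 2090, b = 1203, c = 361, d = 387.
OR = (a·d)/(b·c) = (2090 × 387) / (1203 × 361) = 808830 / 434283 = 1.86245
The odds of coronary heart disease are about 1.86 times as high in the inactive group.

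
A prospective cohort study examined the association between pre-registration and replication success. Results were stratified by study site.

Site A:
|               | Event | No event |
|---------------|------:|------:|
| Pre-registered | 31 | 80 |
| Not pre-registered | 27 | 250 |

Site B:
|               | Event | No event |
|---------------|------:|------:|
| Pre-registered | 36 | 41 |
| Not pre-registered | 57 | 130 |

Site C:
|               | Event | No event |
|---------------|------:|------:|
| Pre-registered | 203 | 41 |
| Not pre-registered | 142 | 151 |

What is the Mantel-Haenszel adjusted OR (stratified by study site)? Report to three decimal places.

3.752

OR_MH = Σ(aᵢdᵢ/nᵢ) / Σ(bᵢcᵢ/nᵢ), where nᵢ is the stratum total.
Stratum 1 (Site A): n = 388; a·d/n = 31·250/388 = 19.9742; b·c/n = 80·27/388 = 5.5670
Stratum 2 (Site B): n = 264; a·d/n = 36·130/264 = 17.7273; b·c/n = 41·57/264 = 8.8523
Stratum 3 (Site C): n = 537; a·d/n = 203·151/537 = 57.0819; b·c/n = 41·142/537 = 10.8417
OR_MH = (19.9742 + 17.7273 + 57.0819) / (5.5670 + 8.8523 + 10.8417) = 94.7834 / 25.2610 = 3.75217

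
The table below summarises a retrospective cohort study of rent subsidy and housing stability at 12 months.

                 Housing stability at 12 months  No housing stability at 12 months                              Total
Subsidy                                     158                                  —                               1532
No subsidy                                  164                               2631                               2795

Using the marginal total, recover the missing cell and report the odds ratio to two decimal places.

The missing cell is in the exposed row: 1532 − 158 = 1374.
So a = 158, b = 1374, c = 164, d = 2631.
OR = (a·d)/(b·c) = (158 × 2631) / (1374 × 164) = 415698 / 225336 = 1.84479

1.84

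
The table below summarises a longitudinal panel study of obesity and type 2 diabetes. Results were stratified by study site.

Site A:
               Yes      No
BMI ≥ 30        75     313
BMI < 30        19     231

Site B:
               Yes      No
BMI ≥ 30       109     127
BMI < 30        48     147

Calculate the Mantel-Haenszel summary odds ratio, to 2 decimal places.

2.74

OR_MH = Σ(aᵢdᵢ/nᵢ) / Σ(bᵢcᵢ/nᵢ), where nᵢ is the stratum total.
Stratum 1 (Site A): n = 638; a·d/n = 75·231/638 = 27.1552; b·c/n = 313·19/638 = 9.3213
Stratum 2 (Site B): n = 431; a·d/n = 109·147/431 = 37.1763; b·c/n = 127·48/431 = 14.1439
OR_MH = (27.1552 + 37.1763) / (9.3213 + 14.1439) = 64.3315 / 23.4652 = 2.74157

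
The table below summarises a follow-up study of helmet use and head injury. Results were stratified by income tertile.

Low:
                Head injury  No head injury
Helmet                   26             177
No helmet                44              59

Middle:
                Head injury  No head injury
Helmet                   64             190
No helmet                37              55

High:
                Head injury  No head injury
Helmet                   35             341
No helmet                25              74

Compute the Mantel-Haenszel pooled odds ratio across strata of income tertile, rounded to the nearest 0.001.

OR_MH = Σ(aᵢdᵢ/nᵢ) / Σ(bᵢcᵢ/nᵢ), where nᵢ is the stratum total.
Stratum 1 (Low): n = 306; a·d/n = 26·59/306 = 5.0131; b·c/n = 177·44/306 = 25.4510
Stratum 2 (Middle): n = 346; a·d/n = 64·55/346 = 10.1734; b·c/n = 190·37/346 = 20.3179
Stratum 3 (High): n = 475; a·d/n = 35·74/475 = 5.4526; b·c/n = 341·25/475 = 17.9474
OR_MH = (5.0131 + 10.1734 + 5.4526) / (25.4510 + 20.3179 + 17.9474) = 20.6391 / 63.7163 = 0.32392

0.324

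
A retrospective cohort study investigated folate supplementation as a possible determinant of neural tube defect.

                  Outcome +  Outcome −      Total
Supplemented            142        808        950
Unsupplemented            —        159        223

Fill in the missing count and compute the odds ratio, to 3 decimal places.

0.437

The missing cell is in the unexposed row: 223 − 159 = 64.
So a = 142, b = 808, c = 64, d = 159.
OR = (a·d)/(b·c) = (142 × 159) / (808 × 64) = 22578 / 51712 = 0.43661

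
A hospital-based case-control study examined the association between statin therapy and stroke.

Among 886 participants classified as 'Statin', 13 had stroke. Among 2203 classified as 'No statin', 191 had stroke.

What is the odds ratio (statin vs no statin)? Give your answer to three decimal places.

0.157

From the description: a = 13, b = 873, c = 191, d = 2012.
OR = (a·d)/(b·c) = (13 × 2012) / (873 × 191) = 26156 / 166743 = 0.15686
Exposure is associated with lower odds of stroke (OR = 0.16 < 1).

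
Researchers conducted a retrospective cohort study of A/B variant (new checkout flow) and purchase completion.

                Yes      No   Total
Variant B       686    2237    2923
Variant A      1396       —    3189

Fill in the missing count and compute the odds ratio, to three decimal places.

0.394

The missing cell is in the unexposed row: 3189 − 1396 = 1793.
So a = 686, b = 2237, c = 1396, d = 1793.
OR = (a·d)/(b·c) = (686 × 1793) / (2237 × 1396) = 1229998 / 3122852 = 0.39387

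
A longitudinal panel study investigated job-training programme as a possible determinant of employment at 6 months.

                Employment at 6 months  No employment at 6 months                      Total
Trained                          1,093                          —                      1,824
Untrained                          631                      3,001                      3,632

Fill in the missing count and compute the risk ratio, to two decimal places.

3.45

The missing cell is in the exposed row: 1824 − 1093 = 731.
So a = 1093, b = 731, c = 631, d = 3001.
RR = [a/(a+b)] / [c/(c+d)] = (1093/1824) / (631/3632) = 0.59923/0.17373 = 3.44915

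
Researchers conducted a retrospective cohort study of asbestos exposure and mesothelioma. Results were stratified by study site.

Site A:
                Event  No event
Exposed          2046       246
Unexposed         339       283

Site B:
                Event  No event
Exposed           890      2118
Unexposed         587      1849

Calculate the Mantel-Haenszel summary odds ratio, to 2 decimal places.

1.95

OR_MH = Σ(aᵢdᵢ/nᵢ) / Σ(bᵢcᵢ/nᵢ), where nᵢ is the stratum total.
Stratum 1 (Site A): n = 2914; a·d/n = 2046·283/2914 = 198.7021; b·c/n = 246·339/2914 = 28.6184
Stratum 2 (Site B): n = 5444; a·d/n = 890·1849/5444 = 302.2796; b·c/n = 2118·587/5444 = 228.3736
OR_MH = (198.7021 + 302.2796) / (28.6184 + 228.3736) = 500.9817 / 256.9920 = 1.94941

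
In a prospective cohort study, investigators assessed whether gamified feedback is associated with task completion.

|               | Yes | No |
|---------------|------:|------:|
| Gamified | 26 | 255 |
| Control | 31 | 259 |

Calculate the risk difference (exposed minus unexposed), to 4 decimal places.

Cells: a = 26, b = 255, c = 31, d = 259.
Risk in exposed = 26/281 = 0.092527; risk in unexposed = 31/290 = 0.106897.
Risk difference = 0.092527 − 0.106897 = -0.014370

-0.0144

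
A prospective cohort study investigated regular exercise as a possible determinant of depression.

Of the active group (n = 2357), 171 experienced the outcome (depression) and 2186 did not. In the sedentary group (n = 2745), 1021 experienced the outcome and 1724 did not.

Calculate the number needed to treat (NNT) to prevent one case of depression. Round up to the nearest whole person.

Risk in treated group = 171/2357 = 0.07255; risk in control = 1021/2745 = 0.37195.
Absolute risk reduction = 0.37195 − 0.07255 = 0.29940
NNT = 1 / ARR = 1 / 0.29940 = 3.340 → round up → 4

4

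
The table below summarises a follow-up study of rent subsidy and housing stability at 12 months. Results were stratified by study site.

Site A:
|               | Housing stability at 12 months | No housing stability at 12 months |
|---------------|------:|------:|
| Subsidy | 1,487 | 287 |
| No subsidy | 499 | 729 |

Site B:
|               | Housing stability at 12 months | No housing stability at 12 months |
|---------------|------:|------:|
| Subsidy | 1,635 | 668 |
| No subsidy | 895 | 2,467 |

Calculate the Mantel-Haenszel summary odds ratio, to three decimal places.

OR_MH = Σ(aᵢdᵢ/nᵢ) / Σ(bᵢcᵢ/nᵢ), where nᵢ is the stratum total.
Stratum 1 (Site A): n = 3002; a·d/n = 1487·729/3002 = 361.1003; b·c/n = 287·499/3002 = 47.7059
Stratum 2 (Site B): n = 5665; a·d/n = 1635·2467/5665 = 712.0115; b·c/n = 668·895/5665 = 105.5357
OR_MH = (361.1003 + 712.0115) / (47.7059 + 105.5357) = 1073.1117 / 153.2416 = 7.00274

7.003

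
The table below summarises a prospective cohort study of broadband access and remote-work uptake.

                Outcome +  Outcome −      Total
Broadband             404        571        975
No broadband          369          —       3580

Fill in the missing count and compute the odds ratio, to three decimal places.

6.157

The missing cell is in the unexposed row: 3580 − 369 = 3211.
So a = 404, b = 571, c = 369, d = 3211.
OR = (a·d)/(b·c) = (404 × 3211) / (571 × 369) = 1297244 / 210699 = 6.15686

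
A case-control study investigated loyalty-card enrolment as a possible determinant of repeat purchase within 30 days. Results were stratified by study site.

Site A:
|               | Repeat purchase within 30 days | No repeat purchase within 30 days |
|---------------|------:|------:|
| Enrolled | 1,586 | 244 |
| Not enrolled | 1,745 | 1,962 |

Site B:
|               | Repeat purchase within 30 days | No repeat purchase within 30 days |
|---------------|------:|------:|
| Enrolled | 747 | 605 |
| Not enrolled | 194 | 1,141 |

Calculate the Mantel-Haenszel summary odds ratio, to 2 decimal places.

7.29

OR_MH = Σ(aᵢdᵢ/nᵢ) / Σ(bᵢcᵢ/nᵢ), where nᵢ is the stratum total.
Stratum 1 (Site A): n = 5537; a·d/n = 1586·1962/5537 = 561.9888; b·c/n = 244·1745/5537 = 76.8972
Stratum 2 (Site B): n = 2687; a·d/n = 747·1141/2687 = 317.2039; b·c/n = 605·194/2687 = 43.6807
OR_MH = (561.9888 + 317.2039) / (76.8972 + 43.6807) = 879.1927 / 120.5779 = 7.29149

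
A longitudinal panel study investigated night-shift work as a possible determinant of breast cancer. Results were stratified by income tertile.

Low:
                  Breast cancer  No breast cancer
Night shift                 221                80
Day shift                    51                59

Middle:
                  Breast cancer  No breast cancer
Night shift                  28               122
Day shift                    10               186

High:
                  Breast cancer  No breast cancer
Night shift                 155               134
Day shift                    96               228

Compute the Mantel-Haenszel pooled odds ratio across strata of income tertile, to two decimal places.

OR_MH = Σ(aᵢdᵢ/nᵢ) / Σ(bᵢcᵢ/nᵢ), where nᵢ is the stratum total.
Stratum 1 (Low): n = 411; a·d/n = 221·59/411 = 31.7251; b·c/n = 80·51/411 = 9.9270
Stratum 2 (Middle): n = 346; a·d/n = 28·186/346 = 15.0520; b·c/n = 122·10/346 = 3.5260
Stratum 3 (High): n = 613; a·d/n = 155·228/613 = 57.6509; b·c/n = 134·96/613 = 20.9853
OR_MH = (31.7251 + 15.0520 + 57.6509) / (9.9270 + 3.5260 + 20.9853) = 104.4280 / 34.4383 = 3.03232

3.03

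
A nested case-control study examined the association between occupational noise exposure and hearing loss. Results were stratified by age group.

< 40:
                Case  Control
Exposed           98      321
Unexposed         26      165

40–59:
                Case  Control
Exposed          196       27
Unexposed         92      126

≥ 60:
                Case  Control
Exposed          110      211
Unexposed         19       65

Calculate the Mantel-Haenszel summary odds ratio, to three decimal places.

3.429

OR_MH = Σ(aᵢdᵢ/nᵢ) / Σ(bᵢcᵢ/nᵢ), where nᵢ is the stratum total.
Stratum 1 (< 40): n = 610; a·d/n = 98·165/610 = 26.5082; b·c/n = 321·26/610 = 13.6820
Stratum 2 (40–59): n = 441; a·d/n = 196·126/441 = 56.0000; b·c/n = 27·92/441 = 5.6327
Stratum 3 (≥ 60): n = 405; a·d/n = 110·65/405 = 17.6543; b·c/n = 211·19/405 = 9.8988
OR_MH = (26.5082 + 56.0000 + 17.6543) / (13.6820 + 5.6327 + 9.8988) = 100.1625 / 29.2134 = 3.42865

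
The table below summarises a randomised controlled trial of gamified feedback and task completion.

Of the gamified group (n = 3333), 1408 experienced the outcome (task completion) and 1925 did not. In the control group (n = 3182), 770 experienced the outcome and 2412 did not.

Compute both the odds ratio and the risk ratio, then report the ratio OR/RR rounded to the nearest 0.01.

From the description: a = 1408, b = 1925, c = 770, d = 2412.
OR = (1408·2412)/(1925·770) = 3396096/1482250 = 2.29118
Risk in exposed = 1408/3333 = 0.42244; risk in unexposed = 770/3182 = 0.24199; RR = 1.74573
OR/RR = 2.29118 / 1.74573 = 1.31245
The outcome is not rare, so the OR lies further from 1 than the RR.

1.31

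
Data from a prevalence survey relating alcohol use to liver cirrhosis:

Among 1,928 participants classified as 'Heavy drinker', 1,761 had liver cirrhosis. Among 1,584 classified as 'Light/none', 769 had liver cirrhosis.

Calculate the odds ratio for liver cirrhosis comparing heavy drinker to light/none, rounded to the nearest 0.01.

11.18

From the description: a = 1761, b = 167, c = 769, d = 815.
OR = (a·d)/(b·c) = (1761 × 815) / (167 × 769) = 1435215 / 128423 = 11.17569
The odds of liver cirrhosis are about 11.18 times as high in the heavy drinker group.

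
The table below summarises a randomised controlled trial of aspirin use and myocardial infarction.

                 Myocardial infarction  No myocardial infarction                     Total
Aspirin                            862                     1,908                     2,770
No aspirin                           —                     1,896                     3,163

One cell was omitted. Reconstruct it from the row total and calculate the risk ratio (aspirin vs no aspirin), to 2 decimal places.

The missing cell is in the unexposed row: 3163 − 1896 = 1267.
So a = 862, b = 1908, c = 1267, d = 1896.
RR = [a/(a+b)] / [c/(c+d)] = (862/2770) / (1267/3163) = 0.31119/0.40057 = 0.77687

0.78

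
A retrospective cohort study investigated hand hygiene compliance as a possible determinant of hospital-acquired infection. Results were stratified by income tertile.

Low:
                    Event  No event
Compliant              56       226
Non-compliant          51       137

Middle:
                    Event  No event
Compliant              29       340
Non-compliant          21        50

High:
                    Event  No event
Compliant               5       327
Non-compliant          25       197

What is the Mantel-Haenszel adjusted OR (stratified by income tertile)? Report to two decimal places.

OR_MH = Σ(aᵢdᵢ/nᵢ) / Σ(bᵢcᵢ/nᵢ), where nᵢ is the stratum total.
Stratum 1 (Low): n = 470; a·d/n = 56·137/470 = 16.3234; b·c/n = 226·51/470 = 24.5234
Stratum 2 (Middle): n = 440; a·d/n = 29·50/440 = 3.2955; b·c/n = 340·21/440 = 16.2273
Stratum 3 (High): n = 554; a·d/n = 5·197/554 = 1.7780; b·c/n = 327·25/554 = 14.7563
OR_MH = (16.3234 + 3.2955 + 1.7780) / (24.5234 + 16.2273 + 14.7563) = 21.3968 / 55.5070 = 0.38548

0.39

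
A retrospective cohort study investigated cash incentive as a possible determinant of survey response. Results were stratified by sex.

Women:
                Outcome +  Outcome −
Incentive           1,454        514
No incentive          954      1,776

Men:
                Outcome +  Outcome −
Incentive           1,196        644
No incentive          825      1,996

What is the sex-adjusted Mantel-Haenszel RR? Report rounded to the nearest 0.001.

2.163

RR_MH = Σ(aᵢ·n₀ᵢ/nᵢ) / Σ(cᵢ·n₁ᵢ/nᵢ), with n₁ᵢ = aᵢ+bᵢ (exposed), n₀ᵢ = cᵢ+dᵢ (unexposed), nᵢ = n₁ᵢ+n₀ᵢ.
Stratum 1 (Women): n₁ = 1968, n₀ = 2730, n = 4698; a·n₀/n = 1454·2730/4698 = 844.9170; c·n₁/n = 954·1968/4698 = 399.6322
Stratum 2 (Men): n₁ = 1840, n₀ = 2821, n = 4661; a·n₀/n = 1196·2821/4661 = 723.8610; c·n₁/n = 825·1840/4661 = 325.6812
RR_MH = (844.9170 + 723.8610) / (399.6322 + 325.6812) = 1568.7780 / 725.3134 = 2.16290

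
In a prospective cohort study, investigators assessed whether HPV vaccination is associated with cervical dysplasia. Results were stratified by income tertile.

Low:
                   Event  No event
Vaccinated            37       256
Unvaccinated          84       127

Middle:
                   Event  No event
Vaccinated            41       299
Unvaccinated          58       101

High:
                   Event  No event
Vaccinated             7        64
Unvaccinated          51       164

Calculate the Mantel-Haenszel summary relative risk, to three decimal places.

RR_MH = Σ(aᵢ·n₀ᵢ/nᵢ) / Σ(cᵢ·n₁ᵢ/nᵢ), with n₁ᵢ = aᵢ+bᵢ (exposed), n₀ᵢ = cᵢ+dᵢ (unexposed), nᵢ = n₁ᵢ+n₀ᵢ.
Stratum 1 (Low): n₁ = 293, n₀ = 211, n = 504; a·n₀/n = 37·211/504 = 15.4901; c·n₁/n = 84·293/504 = 48.8333
Stratum 2 (Middle): n₁ = 340, n₀ = 159, n = 499; a·n₀/n = 41·159/499 = 13.0641; c·n₁/n = 58·340/499 = 39.5190
Stratum 3 (High): n₁ = 71, n₀ = 215, n = 286; a·n₀/n = 7·215/286 = 5.2622; c·n₁/n = 51·71/286 = 12.6608
RR_MH = (15.4901 + 13.0641 + 5.2622) / (48.8333 + 39.5190 + 12.6608) = 33.8164 / 101.0132 = 0.33477

0.335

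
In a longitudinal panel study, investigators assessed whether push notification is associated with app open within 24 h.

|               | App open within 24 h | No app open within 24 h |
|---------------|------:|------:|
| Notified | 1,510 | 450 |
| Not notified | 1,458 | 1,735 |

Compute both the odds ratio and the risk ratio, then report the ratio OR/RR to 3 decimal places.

2.367

Cells: a = 1510, b = 450, c = 1458, d = 1735.
OR = (1510·1735)/(450·1458) = 2619850/656100 = 3.99307
Risk in exposed = 1510/1960 = 0.77041; risk in unexposed = 1458/3193 = 0.45662; RR = 1.68718
OR/RR = 3.99307 / 1.68718 = 2.36670
The outcome is not rare, so the OR lies further from 1 than the RR.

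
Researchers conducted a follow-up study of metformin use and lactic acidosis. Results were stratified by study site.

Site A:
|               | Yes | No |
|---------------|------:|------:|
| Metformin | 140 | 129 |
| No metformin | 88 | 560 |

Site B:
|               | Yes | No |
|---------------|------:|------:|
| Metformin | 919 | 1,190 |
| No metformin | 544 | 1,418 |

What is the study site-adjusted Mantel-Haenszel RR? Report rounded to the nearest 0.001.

1.761

RR_MH = Σ(aᵢ·n₀ᵢ/nᵢ) / Σ(cᵢ·n₁ᵢ/nᵢ), with n₁ᵢ = aᵢ+bᵢ (exposed), n₀ᵢ = cᵢ+dᵢ (unexposed), nᵢ = n₁ᵢ+n₀ᵢ.
Stratum 1 (Site A): n₁ = 269, n₀ = 648, n = 917; a·n₀/n = 140·648/917 = 98.9313; c·n₁/n = 88·269/917 = 25.8146
Stratum 2 (Site B): n₁ = 2109, n₀ = 1962, n = 4071; a·n₀/n = 919·1962/4071 = 442.9079; c·n₁/n = 544·2109/4071 = 281.8217
RR_MH = (98.9313 + 442.9079) / (25.8146 + 281.8217) = 541.8392 / 307.6363 = 1.76130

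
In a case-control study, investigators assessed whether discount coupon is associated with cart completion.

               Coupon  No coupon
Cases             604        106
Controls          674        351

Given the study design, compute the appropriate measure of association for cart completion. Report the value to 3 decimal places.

Reading the table with exposure as columns: a = 604 (Coupon, case), b = 674 (Coupon, non-case), c = 106 (No coupon, case), d = 351.
This is a case-control study: participants were sampled on outcome status, so risks in the source population cannot be estimated directly — relative risk is not valid here. The odds ratio is the appropriate measure.
OR = (a·d)/(b·c) = (604 × 351) / (674 × 106) = 212004 / 71444 = 2.96742

2.967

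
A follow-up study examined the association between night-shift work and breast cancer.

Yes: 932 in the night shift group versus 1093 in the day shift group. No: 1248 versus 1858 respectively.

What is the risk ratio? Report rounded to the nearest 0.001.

1.154

From the description: a = 932, b = 1248, c = 1093, d = 1858.
Risk in exposed = 932/2180 = 0.42752; risk in unexposed = 1093/2951 = 0.37038.
RR = 0.42752 / 0.37038 = 1.15427
The risk among the exposed is 1.15 times that among the unexposed.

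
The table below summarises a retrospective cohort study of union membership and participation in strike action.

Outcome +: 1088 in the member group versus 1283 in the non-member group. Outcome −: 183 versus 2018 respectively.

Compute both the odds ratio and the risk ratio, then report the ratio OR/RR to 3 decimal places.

4.246

From the description: a = 1088, b = 183, c = 1283, d = 2018.
OR = (1088·2018)/(183·1283) = 2195584/234789 = 9.35131
Risk in exposed = 1088/1271 = 0.85602; risk in unexposed = 1283/3301 = 0.38867; RR = 2.20243
OR/RR = 9.35131 / 2.20243 = 4.24590
The outcome is not rare, so the OR lies further from 1 than the RR.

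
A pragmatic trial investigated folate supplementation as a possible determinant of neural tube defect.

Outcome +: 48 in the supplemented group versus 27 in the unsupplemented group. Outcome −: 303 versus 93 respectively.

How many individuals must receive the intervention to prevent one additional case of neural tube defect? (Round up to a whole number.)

12

Risk in treated group = 48/351 = 0.13675; risk in control = 27/120 = 0.22500.
Absolute risk reduction = 0.22500 − 0.13675 = 0.08825
NNT = 1 / ARR = 1 / 0.08825 = 11.332 → round up → 12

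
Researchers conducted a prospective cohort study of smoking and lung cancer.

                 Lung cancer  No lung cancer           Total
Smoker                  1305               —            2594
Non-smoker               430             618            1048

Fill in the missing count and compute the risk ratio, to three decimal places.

1.226

The missing cell is in the exposed row: 2594 − 1305 = 1289.
So a = 1305, b = 1289, c = 430, d = 618.
RR = [a/(a+b)] / [c/(c+d)] = (1305/2594) / (430/1048) = 0.50308/0.41031 = 1.22612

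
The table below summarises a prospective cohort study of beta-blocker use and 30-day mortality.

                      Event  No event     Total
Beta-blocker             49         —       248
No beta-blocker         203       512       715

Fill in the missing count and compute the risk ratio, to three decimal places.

0.696

The missing cell is in the exposed row: 248 − 49 = 199.
So a = 49, b = 199, c = 203, d = 512.
RR = [a/(a+b)] / [c/(c+d)] = (49/248) / (203/715) = 0.19758/0.28392 = 0.69591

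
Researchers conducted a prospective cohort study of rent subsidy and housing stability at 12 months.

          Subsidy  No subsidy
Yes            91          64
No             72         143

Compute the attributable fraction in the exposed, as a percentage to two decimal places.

Reading the table with exposure as columns: a = 91 (Subsidy, case), b = 72 (Subsidy, non-case), c = 64 (No subsidy, case), d = 143.
Risk in exposed = 91/163 = 0.55828; risk in unexposed = 64/207 = 0.30918.
RR = 0.55828/0.30918 = 1.80569
AR% = (RR − 1)/RR × 100 = (1.80569 − 1)/1.80569 × 100 = 44.6196%

44.62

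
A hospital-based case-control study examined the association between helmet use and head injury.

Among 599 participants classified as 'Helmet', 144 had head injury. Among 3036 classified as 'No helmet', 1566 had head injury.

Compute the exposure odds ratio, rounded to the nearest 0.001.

0.297

From the description: a = 144, b = 455, c = 1566, d = 1470.
OR = (a·d)/(b·c) = (144 × 1470) / (455 × 1566) = 211680 / 712530 = 0.29708
Exposure is associated with lower odds of head injury (OR = 0.30 < 1).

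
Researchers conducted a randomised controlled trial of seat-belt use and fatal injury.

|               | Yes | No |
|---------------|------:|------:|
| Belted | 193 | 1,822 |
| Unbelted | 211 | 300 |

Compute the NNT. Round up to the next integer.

4

Risk in treated group = 193/2015 = 0.09578; risk in control = 211/511 = 0.41292.
Absolute risk reduction = 0.41292 − 0.09578 = 0.31713
NNT = 1 / ARR = 1 / 0.31713 = 3.153 → round up → 4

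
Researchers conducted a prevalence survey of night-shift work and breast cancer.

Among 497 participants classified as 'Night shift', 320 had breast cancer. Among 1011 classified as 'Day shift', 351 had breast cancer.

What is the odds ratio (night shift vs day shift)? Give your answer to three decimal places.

From the description: a = 320, b = 177, c = 351, d = 660.
OR = (a·d)/(b·c) = (320 × 660) / (177 × 351) = 211200 / 62127 = 3.39949
The odds of breast cancer are about 3.40 times as high in the night shift group.

3.399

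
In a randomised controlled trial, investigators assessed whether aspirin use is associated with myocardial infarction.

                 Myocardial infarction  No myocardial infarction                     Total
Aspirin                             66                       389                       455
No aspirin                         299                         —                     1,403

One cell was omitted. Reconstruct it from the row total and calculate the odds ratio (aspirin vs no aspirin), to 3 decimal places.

0.626

The missing cell is in the unexposed row: 1403 − 299 = 1104.
So a = 66, b = 389, c = 299, d = 1104.
OR = (a·d)/(b·c) = (66 × 1104) / (389 × 299) = 72864 / 116311 = 0.62646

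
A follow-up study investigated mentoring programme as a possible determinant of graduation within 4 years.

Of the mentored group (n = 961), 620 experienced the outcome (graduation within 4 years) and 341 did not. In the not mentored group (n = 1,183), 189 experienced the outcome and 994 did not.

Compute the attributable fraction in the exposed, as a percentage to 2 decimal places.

75.24

From the description: a = 620, b = 341, c = 189, d = 994.
Risk in exposed = 620/961 = 0.64516; risk in unexposed = 189/1183 = 0.15976.
RR = 0.64516/0.15976 = 4.03823
AR% = (RR − 1)/RR × 100 = (4.03823 − 1)/4.03823 × 100 = 75.2367%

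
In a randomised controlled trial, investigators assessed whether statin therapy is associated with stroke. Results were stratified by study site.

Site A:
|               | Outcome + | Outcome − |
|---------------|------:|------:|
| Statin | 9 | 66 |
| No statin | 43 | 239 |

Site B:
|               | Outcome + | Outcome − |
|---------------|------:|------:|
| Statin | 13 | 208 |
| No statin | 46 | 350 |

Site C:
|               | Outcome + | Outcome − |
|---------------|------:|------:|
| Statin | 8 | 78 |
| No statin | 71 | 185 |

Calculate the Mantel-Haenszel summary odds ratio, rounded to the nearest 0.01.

OR_MH = Σ(aᵢdᵢ/nᵢ) / Σ(bᵢcᵢ/nᵢ), where nᵢ is the stratum total.
Stratum 1 (Site A): n = 357; a·d/n = 9·239/357 = 6.0252; b·c/n = 66·43/357 = 7.9496
Stratum 2 (Site B): n = 617; a·d/n = 13·350/617 = 7.3744; b·c/n = 208·46/617 = 15.5073
Stratum 3 (Site C): n = 342; a·d/n = 8·185/342 = 4.3275; b·c/n = 78·71/342 = 16.1930
OR_MH = (6.0252 + 7.3744 + 4.3275) / (7.9496 + 15.5073 + 16.1930) = 17.7271 / 39.6499 = 0.44709

0.45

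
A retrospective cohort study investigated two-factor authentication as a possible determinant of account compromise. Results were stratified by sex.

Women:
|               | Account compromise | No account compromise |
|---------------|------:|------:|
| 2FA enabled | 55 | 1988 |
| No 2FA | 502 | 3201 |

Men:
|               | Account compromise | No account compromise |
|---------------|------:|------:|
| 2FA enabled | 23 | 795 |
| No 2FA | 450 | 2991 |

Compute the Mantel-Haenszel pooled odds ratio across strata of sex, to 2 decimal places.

OR_MH = Σ(aᵢdᵢ/nᵢ) / Σ(bᵢcᵢ/nᵢ), where nᵢ is the stratum total.
Stratum 1 (Women): n = 5746; a·d/n = 55·3201/5746 = 30.6396; b·c/n = 1988·502/5746 = 173.6819
Stratum 2 (Men): n = 4259; a·d/n = 23·2991/4259 = 16.1524; b·c/n = 795·450/4259 = 83.9986
OR_MH = (30.6396 + 16.1524) / (173.6819 + 83.9986) = 46.7920 / 257.6805 = 0.18159

0.18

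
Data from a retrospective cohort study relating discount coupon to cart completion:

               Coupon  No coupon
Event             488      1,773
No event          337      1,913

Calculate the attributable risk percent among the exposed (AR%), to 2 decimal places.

18.68

Reading the table with exposure as columns: a = 488 (Coupon, case), b = 337 (Coupon, non-case), c = 1773 (No coupon, case), d = 1913.
Risk in exposed = 488/825 = 0.59152; risk in unexposed = 1773/3686 = 0.48101.
RR = 0.59152/0.48101 = 1.22974
AR% = (RR − 1)/RR × 100 = (1.22974 − 1)/1.22974 × 100 = 18.6818%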